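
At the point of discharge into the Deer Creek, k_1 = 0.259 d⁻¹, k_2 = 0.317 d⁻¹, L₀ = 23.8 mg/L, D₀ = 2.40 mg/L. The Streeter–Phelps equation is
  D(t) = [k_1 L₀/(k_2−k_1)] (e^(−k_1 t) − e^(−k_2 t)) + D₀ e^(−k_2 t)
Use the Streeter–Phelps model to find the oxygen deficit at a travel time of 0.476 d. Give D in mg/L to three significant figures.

k_1 L₀/(k_2−k_1) = 0.259×23.8/(0.317−0.259) = 6.164/0.05800 = 106.3 mg/L.
e^(−k_1 t) = e^(−0.259×0.4760) = 0.8840; e^(−k_2 t) = e^(−0.317×0.4760) = 0.8599.
D = 106.3 × (0.8840 − 0.8599) + 2.40 × 0.8599 = 2.558 + 2.064 = 4.622 mg/L.

D ≈ 4.62 mg/L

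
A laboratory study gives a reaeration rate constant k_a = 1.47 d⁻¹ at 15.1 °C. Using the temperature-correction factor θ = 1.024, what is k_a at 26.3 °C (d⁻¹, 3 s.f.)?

k_a(T₂) = k_a(T₁) · θ^(T₂−T₁) = 1.47 × 1.024^(26.3−15.1)
= 1.47 × 1.024^11.2 = 1.47 × 1.304 = 1.917 d⁻¹.

k_a ≈ 1.92 d⁻¹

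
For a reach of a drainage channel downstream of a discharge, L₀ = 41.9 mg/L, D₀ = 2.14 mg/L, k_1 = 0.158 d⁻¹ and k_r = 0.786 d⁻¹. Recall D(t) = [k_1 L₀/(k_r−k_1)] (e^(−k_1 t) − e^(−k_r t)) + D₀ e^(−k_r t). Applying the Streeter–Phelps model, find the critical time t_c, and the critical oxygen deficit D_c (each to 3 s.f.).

t_c ≈ 2.19 d; D_c ≈ 5.96 mg/L

With k_r/k_1 = 4.975 and 1 − D₀(k_r−k_1)/(k_1 L₀) = 0.7970,
t_c = ln(4.975 × 0.7970) / (0.786 − 0.158) = ln(3.965) / 0.6280 = 1.377/0.6280 = 2.193 d.
L(t_c) = L₀ e^(−k_1 t_c) = 41.9 × 0.7071 = 29.63 mg/L, and at the critical point k_r D_c = k_1 L, so D_c = (0.158/0.786) × 29.63 = 5.956 mg/L.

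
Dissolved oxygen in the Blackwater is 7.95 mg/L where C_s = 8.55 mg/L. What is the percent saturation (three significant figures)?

93.0 % saturation

% saturation = C/C_s × 100 = 7.95/8.55 × 100 = 93.0 %.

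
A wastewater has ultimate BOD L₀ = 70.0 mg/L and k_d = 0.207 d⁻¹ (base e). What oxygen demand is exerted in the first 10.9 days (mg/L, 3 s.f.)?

y ≈ 62.7 mg/L

y_t = L₀(1 − e^(−k_d t)) = 70.0 × (1 − e^(−0.207×10.9))
= 70.0 × (1 − 0.1047) = 70.0 × 0.8953 = 62.67 mg/L.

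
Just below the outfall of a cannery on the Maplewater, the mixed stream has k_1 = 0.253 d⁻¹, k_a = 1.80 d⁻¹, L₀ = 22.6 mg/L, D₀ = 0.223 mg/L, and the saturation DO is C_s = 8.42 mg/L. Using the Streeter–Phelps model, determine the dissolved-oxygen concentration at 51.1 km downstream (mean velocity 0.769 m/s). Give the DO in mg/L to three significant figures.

Travel time t = x/v = 51.1 km / (0.769 m/s) = 51100 m / 0.769 m/s = 66450 s = 0.7691 d.
k_1 L₀/(k_a−k_1) = 0.253×22.6/(1.80−0.253) = 5.718/1.547 = 3.696 mg/L.
e^(−k_1 t) = e^(−0.253×0.7691) = 0.8232; e^(−k_a t) = e^(−1.80×0.7691) = 0.2505.
D = 3.696 × (0.8232 − 0.2505) + 0.223 × 0.2505 = 2.117 + 0.05586 = 2.173 mg/L.
DO = C_s − D = 8.42 − 2.173 = 6.247 mg/L.

DO ≈ 6.25 mg/L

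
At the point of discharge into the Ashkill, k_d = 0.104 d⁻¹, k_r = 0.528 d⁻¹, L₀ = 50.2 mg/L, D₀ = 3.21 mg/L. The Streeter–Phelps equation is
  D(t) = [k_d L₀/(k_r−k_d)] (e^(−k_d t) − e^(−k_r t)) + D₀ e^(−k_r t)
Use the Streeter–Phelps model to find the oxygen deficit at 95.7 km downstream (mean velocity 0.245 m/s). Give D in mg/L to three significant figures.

Travel time t = x/v = 95.7 km / (0.245 m/s) = 95700 m / 0.245 m/s = 390600 s = 4.521 d.
k_d L₀/(k_r−k_d) = 0.104×50.2/(0.528−0.104) = 5.221/0.4240 = 12.31 mg/L.
e^(−k_d t) = e^(−0.104×4.521) = 0.6249; e^(−k_r t) = e^(−0.528×4.521) = 0.09190.
D = 12.31 × (0.6249 − 0.09190) + 3.21 × 0.09190 = 6.563 + 0.2950 = 6.858 mg/L.

D ≈ 6.86 mg/L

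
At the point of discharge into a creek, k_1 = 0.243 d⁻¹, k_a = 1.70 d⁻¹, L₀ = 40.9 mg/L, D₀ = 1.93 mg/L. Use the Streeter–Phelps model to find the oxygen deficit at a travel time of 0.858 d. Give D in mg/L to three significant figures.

D ≈ 4.40 mg/L

k_1 L₀/(k_a−k_1) = 0.243×40.9/(1.70−0.243) = 9.939/1.457 = 6.821 mg/L.
e^(−k_1 t) = e^(−0.243×0.8580) = 0.8118; e^(−k_a t) = e^(−1.70×0.8580) = 0.2326.
D = 6.821 × (0.8118 − 0.2326) + 1.93 × 0.2326 = 3.951 + 0.4488 = 4.400 mg/L.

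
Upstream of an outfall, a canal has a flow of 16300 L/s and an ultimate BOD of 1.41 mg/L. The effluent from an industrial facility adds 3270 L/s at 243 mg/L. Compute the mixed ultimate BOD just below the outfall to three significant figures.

41.8 mg/L

Flow-weighted mixing: C = (Q_r C_r + Q_w C_w)/(Q_r + Q_w)
= (16300×1.41 + 3270×243)/(16300 + 3270) = 817600/19570 = 41.78 mg/L.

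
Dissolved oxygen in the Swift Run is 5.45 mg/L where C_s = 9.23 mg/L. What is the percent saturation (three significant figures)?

% saturation = C/C_s × 100 = 5.45/9.23 × 100 = 59.0 %.

59.0 % saturation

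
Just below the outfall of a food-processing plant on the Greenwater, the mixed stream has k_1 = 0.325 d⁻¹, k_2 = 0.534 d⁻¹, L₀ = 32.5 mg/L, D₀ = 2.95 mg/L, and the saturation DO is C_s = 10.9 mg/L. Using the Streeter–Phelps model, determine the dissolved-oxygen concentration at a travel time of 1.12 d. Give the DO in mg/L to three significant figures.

k_1 L₀/(k_2−k_1) = 0.325×32.5/(0.534−0.325) = 10.56/0.2090 = 50.54 mg/L.
e^(−k_1 t) = e^(−0.325×1.120) = 0.6949; e^(−k_2 t) = e^(−0.534×1.120) = 0.5499.
D = 50.54 × (0.6949 − 0.5499) + 2.95 × 0.5499 = 7.329 + 1.622 = 8.951 mg/L.
DO = C_s − D = 10.9 − 8.951 = 1.949 mg/L.

DO ≈ 1.95 mg/L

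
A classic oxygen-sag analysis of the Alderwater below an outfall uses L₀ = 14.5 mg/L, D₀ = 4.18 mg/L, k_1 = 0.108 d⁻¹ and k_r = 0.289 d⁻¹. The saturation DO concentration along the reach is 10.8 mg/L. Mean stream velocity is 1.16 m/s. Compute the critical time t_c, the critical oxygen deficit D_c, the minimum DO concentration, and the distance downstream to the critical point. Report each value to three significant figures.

With k_r/k_1 = 2.676 and 1 − D₀(k_r−k_1)/(k_1 L₀) = 0.5169,
t_c = ln(2.676 × 0.5169) / (0.289 − 0.108) = ln(1.383) / 0.1810 = 0.3243/0.1810 = 1.792 d.
D_c = (k_1/k_r) L₀ e^(−k_1 t_c) = (0.108/0.289) × 14.5 × e^(−0.108×1.792) = 0.3737 × 14.5 × 0.8240 = 4.465 mg/L.
Minimum DO = C_s − D_c = 10.8 − 4.465 = 6.335 mg/L.
x_c = v t_c = 1.16 m/s × 1.792 d × 86400 s/d = 179600 m ≈ 180 km.

t_c ≈ 1.79 d; D_c ≈ 4.47 mg/L; min DO ≈ 6.33 mg/L; x_c ≈ 180 km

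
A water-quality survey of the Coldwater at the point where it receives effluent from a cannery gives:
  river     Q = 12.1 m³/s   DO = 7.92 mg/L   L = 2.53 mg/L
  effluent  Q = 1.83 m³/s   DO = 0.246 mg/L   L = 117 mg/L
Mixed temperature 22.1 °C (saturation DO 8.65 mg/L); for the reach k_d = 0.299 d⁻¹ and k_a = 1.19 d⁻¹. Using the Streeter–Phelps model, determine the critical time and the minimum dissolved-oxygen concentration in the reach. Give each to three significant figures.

t_c ≈ 1.16 d; minimum DO ≈ 5.53 mg/L

Mixed DO = (12.1×7.92 + 1.83×0.246)/(12.1+1.83) = 96.28/13.93 = 6.912 mg/L.
Mixed L₀ = (12.1×2.53 + 1.83×117)/(13.93) = 244.7/13.93 = 17.57 mg/L.
Initial deficit D₀ = C_s − DO₀ = 8.65 − 6.912 = 1.738 mg/L.
t_c = (1/0.8910) ln[(1.19/0.299)(1 − 1.738×0.8910/(0.299×17.57))] = 1.122 × ln(2.807) = 1.158 d.
D_c = (0.299/1.19) × 17.57 × e^(−0.299×1.158) = 0.2513 × 17.57 × 0.7073 = 3.122 mg/L.
Minimum DO = 8.65 − 3.122 = 5.528 mg/L.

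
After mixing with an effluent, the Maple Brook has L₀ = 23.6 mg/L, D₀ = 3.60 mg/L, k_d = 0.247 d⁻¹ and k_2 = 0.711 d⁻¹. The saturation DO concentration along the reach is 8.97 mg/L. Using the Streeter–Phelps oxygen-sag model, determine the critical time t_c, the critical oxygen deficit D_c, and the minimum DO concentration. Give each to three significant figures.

With k_2/k_d = 2.879 and 1 − D₀(k_2−k_d)/(k_d L₀) = 0.7134,
t_c = ln(2.879 × 0.7134) / (0.711 − 0.247) = ln(2.054) / 0.4640 = 0.7196/0.4640 = 1.551 d.
L(t_c) = L₀ e^(−k_d t_c) = 23.6 × 0.6818 = 16.09 mg/L, and at the critical point k_2 D_c = k_d L, so D_c = (0.247/0.711) × 16.09 = 5.589 mg/L.
Minimum DO = C_s − D_c = 8.97 − 5.589 = 3.381 mg/L.

t_c ≈ 1.55 d; D_c ≈ 5.59 mg/L; min DO ≈ 3.38 mg/L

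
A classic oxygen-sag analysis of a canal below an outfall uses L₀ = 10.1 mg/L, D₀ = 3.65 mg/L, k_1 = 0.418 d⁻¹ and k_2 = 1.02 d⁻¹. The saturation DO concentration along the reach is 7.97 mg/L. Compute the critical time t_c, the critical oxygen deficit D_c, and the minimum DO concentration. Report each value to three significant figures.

t_c ≈ 0.261 d; D_c ≈ 3.71 mg/L; min DO ≈ 4.26 mg/L

At the critical point dD/dt = 0, so k_1 L₀ e^(−k_1 t) = k_2 D. Substituting D(t) from the Streeter–Phelps equation and solving for t gives
t_c = ln[(k_2/k_1)(1 − D₀(k_2−k_1)/(k_1 L₀))] / (k_2−k_1).
Here k_2−k_1 = 0.6020 d⁻¹ and 1 − D₀(k_2−k_1)/(k_1 L₀) = 1 − 3.65×0.6020/(0.418×10.1) = 0.4795, so
t_c = ln(2.440 × 0.4795) / 0.6020 = 0.1571 / 0.6020 = 0.2610 d.
L(t_c) = L₀ e^(−k_1 t_c) = 10.1 × 0.8966 = 9.056 mg/L, and at the critical point k_2 D_c = k_1 L, so D_c = (0.418/1.02) × 9.056 = 3.711 mg/L.
Minimum DO = C_s − D_c = 7.97 − 3.711 = 4.259 mg/L.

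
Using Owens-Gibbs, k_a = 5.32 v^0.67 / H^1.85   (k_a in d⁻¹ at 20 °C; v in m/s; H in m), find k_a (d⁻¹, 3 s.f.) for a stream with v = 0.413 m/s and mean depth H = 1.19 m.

k_a ≈ 2.13 d⁻¹

k_a = 5.32 × 0.413^0.67 / 1.19^1.85 = 5.32 × 0.5530 / 1.380 = 2.132 d⁻¹.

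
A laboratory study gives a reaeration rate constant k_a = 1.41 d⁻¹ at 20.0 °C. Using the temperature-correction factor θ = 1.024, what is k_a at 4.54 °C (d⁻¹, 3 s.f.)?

k_a(T₂) = k_a(T₁) · θ^(T₂−T₁) = 1.41 × 1.024^(4.54−20.0)
= 1.41 × 1.024^-15.5 = 1.41 × 0.6930 = 0.9772 d⁻¹.

k_a ≈ 0.977 d⁻¹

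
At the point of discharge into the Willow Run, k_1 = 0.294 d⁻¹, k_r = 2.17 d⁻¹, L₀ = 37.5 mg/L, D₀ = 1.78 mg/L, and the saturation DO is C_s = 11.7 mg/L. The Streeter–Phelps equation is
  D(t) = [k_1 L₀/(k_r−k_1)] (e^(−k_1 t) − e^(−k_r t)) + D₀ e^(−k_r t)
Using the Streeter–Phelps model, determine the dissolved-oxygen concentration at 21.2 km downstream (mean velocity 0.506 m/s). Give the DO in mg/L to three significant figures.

DO ≈ 8.03 mg/L

Travel time t = x/v = 21.2 km / (0.506 m/s) = 21200 m / 0.506 m/s = 41900 s = 0.4849 d.
k_1 L₀/(k_r−k_1) = 0.294×37.5/(2.17−0.294) = 11.02/1.876 = 5.877 mg/L.
e^(−k_1 t) = e^(−0.294×0.4849) = 0.8671; e^(−k_r t) = e^(−2.17×0.4849) = 0.3491.
D = 5.877 × (0.8671 − 0.3491) + 1.78 × 0.3491 = 3.044 + 0.6215 = 3.666 mg/L.
DO = C_s − D = 11.7 − 3.666 = 8.034 mg/L.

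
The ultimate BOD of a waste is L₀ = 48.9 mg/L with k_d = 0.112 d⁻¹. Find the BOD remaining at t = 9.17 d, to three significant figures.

L_t = L₀ e^(−k_d t) = 48.9 × e^(−0.112×9.17) = 48.9 × 0.3581 = 17.51 mg/L.

L ≈ 17.5 mg/L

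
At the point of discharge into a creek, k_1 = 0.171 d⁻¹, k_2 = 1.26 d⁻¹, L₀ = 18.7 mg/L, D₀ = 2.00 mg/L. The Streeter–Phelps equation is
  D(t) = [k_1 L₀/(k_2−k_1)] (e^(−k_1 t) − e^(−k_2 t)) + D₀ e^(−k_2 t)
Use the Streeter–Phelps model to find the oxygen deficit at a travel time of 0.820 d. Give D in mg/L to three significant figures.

k_1 L₀/(k_2−k_1) = 0.171×18.7/(1.26−0.171) = 3.198/1.089 = 2.936 mg/L.
e^(−k_1 t) = e^(−0.171×0.8200) = 0.8692; e^(−k_2 t) = e^(−1.26×0.8200) = 0.3559.
D = 2.936 × (0.8692 − 0.3559) + 2.00 × 0.3559 = 1.507 + 0.7117 = 2.219 mg/L.

D ≈ 2.22 mg/L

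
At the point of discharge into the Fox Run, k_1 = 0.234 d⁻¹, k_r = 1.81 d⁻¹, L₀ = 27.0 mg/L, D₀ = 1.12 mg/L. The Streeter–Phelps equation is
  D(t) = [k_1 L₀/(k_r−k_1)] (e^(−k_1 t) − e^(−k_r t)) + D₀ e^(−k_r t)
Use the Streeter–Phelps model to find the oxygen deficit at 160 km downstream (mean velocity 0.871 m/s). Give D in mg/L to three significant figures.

Travel time t = x/v = 160 km / (0.871 m/s) = 160000 m / 0.871 m/s = 183700 s = 2.126 d.
k_1 L₀/(k_r−k_1) = 0.234×27.0/(1.81−0.234) = 6.318/1.576 = 4.009 mg/L.
e^(−k_1 t) = e^(−0.234×2.126) = 0.6080; e^(−k_r t) = e^(−1.81×2.126) = 0.02132.
D = 4.009 × (0.6080 − 0.02132) + 1.12 × 0.02132 = 2.352 + 0.02387 = 2.376 mg/L.

D ≈ 2.38 mg/L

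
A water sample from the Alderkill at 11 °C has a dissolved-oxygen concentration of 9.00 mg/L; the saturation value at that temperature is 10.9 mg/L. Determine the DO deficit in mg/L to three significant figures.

D = C_s − C = 10.9 − 9.00 = 1.90 mg/L.

D ≈ 1.90 mg/L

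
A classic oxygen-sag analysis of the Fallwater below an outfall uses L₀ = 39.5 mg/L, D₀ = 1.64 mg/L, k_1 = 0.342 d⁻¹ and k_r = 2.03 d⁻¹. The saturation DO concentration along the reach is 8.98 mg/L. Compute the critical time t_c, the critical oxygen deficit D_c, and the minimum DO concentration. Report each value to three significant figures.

t_c = [1/(k_r−k_1)] ln[(k_r/k_1)(1 − D₀(k_r−k_1)/(k_1 L₀))]
= [1/(2.03−0.342)] ln[(2.03/0.342)(1 − 1.64×1.688/(0.342×39.5))]
= (1/1.688) ln[5.936 × 0.7951] = 0.5924 × ln(4.719) = 0.5924 × 1.552 = 0.9192 d.
L(t_c) = L₀ e^(−k_1 t_c) = 39.5 × 0.7302 = 28.84 mg/L, and at the critical point k_r D_c = k_1 L, so D_c = (0.342/2.03) × 28.84 = 4.860 mg/L.
Minimum DO = C_s − D_c = 8.98 − 4.860 = 4.120 mg/L.

t_c ≈ 0.919 d; D_c ≈ 4.86 mg/L; min DO ≈ 4.12 mg/L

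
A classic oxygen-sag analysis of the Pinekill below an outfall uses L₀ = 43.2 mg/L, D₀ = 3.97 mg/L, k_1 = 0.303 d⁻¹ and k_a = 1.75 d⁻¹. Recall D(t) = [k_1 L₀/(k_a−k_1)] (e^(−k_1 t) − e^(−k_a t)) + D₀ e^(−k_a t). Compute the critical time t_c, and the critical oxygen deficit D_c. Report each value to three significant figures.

At the critical point dD/dt = 0, so k_1 L₀ e^(−k_1 t) = k_a D. Substituting D(t) from the Streeter–Phelps equation and solving for t gives
t_c = ln[(k_a/k_1)(1 − D₀(k_a−k_1)/(k_1 L₀))] / (k_a−k_1).
Here k_a−k_1 = 1.447 d⁻¹ and 1 − D₀(k_a−k_1)/(k_1 L₀) = 1 − 3.97×1.447/(0.303×43.2) = 0.5611, so
t_c = ln(5.776 × 0.5611) / 1.447 = 1.176 / 1.447 = 0.8126 d.
L(t_c) = L₀ e^(−k_1 t_c) = 43.2 × 0.7818 = 33.77 mg/L, and at the critical point k_a D_c = k_1 L, so D_c = (0.303/1.75) × 33.77 = 5.847 mg/L.

t_c ≈ 0.813 d; D_c ≈ 5.85 mg/L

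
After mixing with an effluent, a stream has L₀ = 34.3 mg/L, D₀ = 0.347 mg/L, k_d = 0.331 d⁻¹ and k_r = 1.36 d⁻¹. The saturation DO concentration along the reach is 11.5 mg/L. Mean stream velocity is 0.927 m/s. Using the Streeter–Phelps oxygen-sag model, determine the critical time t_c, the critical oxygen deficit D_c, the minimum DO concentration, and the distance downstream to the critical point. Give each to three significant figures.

t_c ≈ 1.34 d; D_c ≈ 5.35 mg/L; min DO ≈ 6.15 mg/L; x_c ≈ 108 km

t_c = [1/(k_r−k_d)] ln[(k_r/k_d)(1 − D₀(k_r−k_d)/(k_d L₀))]
= [1/(1.36−0.331)] ln[(1.36/0.331)(1 − 0.347×1.029/(0.331×34.3))]
= (1/1.029) ln[4.109 × 0.9685] = 0.9718 × ln(3.980) = 0.9718 × 1.381 = 1.342 d.
L(t_c) = L₀ e^(−k_d t_c) = 34.3 × 0.6413 = 22.00 mg/L, and at the critical point k_r D_c = k_d L, so D_c = (0.331/1.36) × 22.00 = 5.353 mg/L.
Minimum DO = C_s − D_c = 11.5 − 5.353 = 6.147 mg/L.
x_c = v t_c = 0.927 m/s × 1.342 d × 86400 s/d = 107500 m ≈ 108 km.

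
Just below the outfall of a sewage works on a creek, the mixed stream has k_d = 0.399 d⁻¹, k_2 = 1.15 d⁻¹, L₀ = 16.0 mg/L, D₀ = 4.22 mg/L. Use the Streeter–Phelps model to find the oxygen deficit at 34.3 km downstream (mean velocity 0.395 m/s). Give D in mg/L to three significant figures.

D ≈ 4.34 mg/L

Travel time t = x/v = 34.3 km / (0.395 m/s) = 34300 m / 0.395 m/s = 86840 s = 1.005 d.
k_d L₀/(k_2−k_d) = 0.399×16.0/(1.15−0.399) = 6.384/0.7510 = 8.501 mg/L.
e^(−k_d t) = e^(−0.399×1.005) = 0.6696; e^(−k_2 t) = e^(−1.15×1.005) = 0.3148.
D = 8.501 × (0.6696 − 0.3148) + 4.22 × 0.3148 = 3.016 + 1.328 = 4.345 mg/L.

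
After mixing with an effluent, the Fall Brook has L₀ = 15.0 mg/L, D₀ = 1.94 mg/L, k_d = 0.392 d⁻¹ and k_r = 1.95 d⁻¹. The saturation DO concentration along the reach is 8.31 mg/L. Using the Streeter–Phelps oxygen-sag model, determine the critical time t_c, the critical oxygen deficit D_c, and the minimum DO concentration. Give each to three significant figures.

With k_r/k_d = 4.974 and 1 − D₀(k_r−k_d)/(k_d L₀) = 0.4860,
t_c = ln(4.974 × 0.4860) / (1.95 − 0.392) = ln(2.417) / 1.558 = 0.8827/1.558 = 0.5666 d.
D_c = (k_d/k_r) L₀ e^(−k_d t_c) = (0.392/1.95) × 15.0 × e^(−0.392×0.5666) = 0.2010 × 15.0 × 0.8008 = 2.415 mg/L.
Minimum DO = C_s − D_c = 8.31 − 2.415 = 5.895 mg/L.

t_c ≈ 0.567 d; D_c ≈ 2.41 mg/L; min DO ≈ 5.90 mg/L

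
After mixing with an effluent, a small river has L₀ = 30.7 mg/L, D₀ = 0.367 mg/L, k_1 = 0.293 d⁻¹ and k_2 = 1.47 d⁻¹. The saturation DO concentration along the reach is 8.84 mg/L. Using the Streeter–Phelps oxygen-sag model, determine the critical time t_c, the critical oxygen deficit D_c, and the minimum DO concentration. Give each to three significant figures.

t_c = [1/(k_2−k_1)] ln[(k_2/k_1)(1 − D₀(k_2−k_1)/(k_1 L₀))]
= [1/(1.47−0.293)] ln[(1.47/0.293)(1 − 0.367×1.177/(0.293×30.7))]
= (1/1.177) ln[5.017 × 0.9520] = 0.8496 × ln(4.776) = 0.8496 × 1.564 = 1.328 d.
L(t_c) = L₀ e^(−k_1 t_c) = 30.7 × 0.6776 = 20.80 mg/L, and at the critical point k_2 D_c = k_1 L, so D_c = (0.293/1.47) × 20.80 = 4.146 mg/L.
Minimum DO = C_s − D_c = 8.84 − 4.146 = 4.694 mg/L.

t_c ≈ 1.33 d; D_c ≈ 4.15 mg/L; min DO ≈ 4.69 mg/L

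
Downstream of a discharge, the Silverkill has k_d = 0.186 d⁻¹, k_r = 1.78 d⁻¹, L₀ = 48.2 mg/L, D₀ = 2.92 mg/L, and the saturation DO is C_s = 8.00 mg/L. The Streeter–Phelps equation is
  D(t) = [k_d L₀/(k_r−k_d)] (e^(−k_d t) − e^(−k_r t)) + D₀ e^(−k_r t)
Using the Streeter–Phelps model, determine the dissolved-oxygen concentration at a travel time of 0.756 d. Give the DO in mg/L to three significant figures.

DO ≈ 3.82 mg/L

k_d L₀/(k_r−k_d) = 0.186×48.2/(1.78−0.186) = 8.965/1.594 = 5.624 mg/L.
e^(−k_d t) = e^(−0.186×0.7560) = 0.8688; e^(−k_r t) = e^(−1.78×0.7560) = 0.2604.
D = 5.624 × (0.8688 − 0.2604) + 2.92 × 0.2604 = 3.422 + 0.7603 = 4.182 mg/L.
DO = C_s − D = 8.00 − 4.182 = 3.818 mg/L.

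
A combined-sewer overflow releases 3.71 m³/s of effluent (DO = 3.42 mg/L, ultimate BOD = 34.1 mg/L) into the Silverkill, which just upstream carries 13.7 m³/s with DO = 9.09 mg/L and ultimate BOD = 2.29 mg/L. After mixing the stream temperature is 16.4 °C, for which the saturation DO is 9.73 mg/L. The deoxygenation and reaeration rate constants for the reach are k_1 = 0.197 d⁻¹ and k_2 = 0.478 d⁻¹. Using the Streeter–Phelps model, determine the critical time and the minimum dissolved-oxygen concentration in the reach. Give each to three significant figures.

Mixed DO = (13.7×9.09 + 3.71×3.42)/(13.7+3.71) = 137.2/17.41 = 7.882 mg/L.
Mixed L₀ = (13.7×2.29 + 3.71×34.1)/(17.41) = 157.9/17.41 = 9.069 mg/L.
Initial deficit D₀ = C_s − DO₀ = 9.73 − 7.882 = 1.848 mg/L.
t_c = (1/0.2810) ln[(0.478/0.197)(1 − 1.848×0.2810/(0.197×9.069))] = 3.559 × ln(1.721) = 1.932 d.
D_c = (0.197/0.478) × 9.069 × e^(−0.197×1.932) = 0.4121 × 9.069 × 0.6834 = 2.554 mg/L.
Minimum DO = 9.73 − 2.554 = 7.176 mg/L.

t_c ≈ 1.93 d; minimum DO ≈ 7.18 mg/L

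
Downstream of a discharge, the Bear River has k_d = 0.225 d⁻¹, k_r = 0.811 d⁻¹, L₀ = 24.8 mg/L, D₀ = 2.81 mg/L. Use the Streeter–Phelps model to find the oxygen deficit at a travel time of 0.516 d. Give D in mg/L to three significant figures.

k_d L₀/(k_r−k_d) = 0.225×24.8/(0.811−0.225) = 5.580/0.5860 = 9.522 mg/L.
e^(−k_d t) = e^(−0.225×0.5160) = 0.8904; e^(−k_r t) = e^(−0.811×0.5160) = 0.6580.
D = 9.522 × (0.8904 − 0.6580) + 2.81 × 0.6580 = 2.212 + 1.849 = 4.061 mg/L.

D ≈ 4.06 mg/L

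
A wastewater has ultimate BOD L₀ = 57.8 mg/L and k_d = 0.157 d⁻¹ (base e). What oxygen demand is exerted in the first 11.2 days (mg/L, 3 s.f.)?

y_t = L₀(1 − e^(−k_d t)) = 57.8 × (1 − e^(−0.157×11.2))
= 57.8 × (1 − 0.1723) = 57.8 × 0.8277 = 47.84 mg/L.

y ≈ 47.8 mg/L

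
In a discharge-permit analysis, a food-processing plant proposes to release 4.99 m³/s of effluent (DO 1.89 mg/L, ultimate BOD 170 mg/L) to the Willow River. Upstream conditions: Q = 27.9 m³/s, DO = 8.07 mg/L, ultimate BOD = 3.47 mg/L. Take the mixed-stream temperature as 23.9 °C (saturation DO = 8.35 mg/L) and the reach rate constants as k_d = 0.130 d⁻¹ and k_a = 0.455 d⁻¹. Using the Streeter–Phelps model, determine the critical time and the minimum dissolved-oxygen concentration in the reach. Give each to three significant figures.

Mixed DO = (27.9×8.07 + 4.99×1.89)/(27.9+4.99) = 234.6/32.89 = 7.132 mg/L.
Mixed L₀ = (27.9×3.47 + 4.99×170)/(32.89) = 945.1/32.89 = 28.74 mg/L.
Initial deficit D₀ = C_s − DO₀ = 8.35 − 7.132 = 1.218 mg/L.
t_c = (1/0.3250) ln[(0.455/0.130)(1 − 1.218×0.3250/(0.130×28.74))] = 3.077 × ln(3.129) = 3.510 d.
D_c = (0.130/0.455) × 28.74 × e^(−0.130×3.510) = 0.2857 × 28.74 × 0.6336 = 5.202 mg/L.
Minimum DO = 8.35 − 5.202 = 3.148 mg/L.

t_c ≈ 3.51 d; minimum DO ≈ 3.15 mg/L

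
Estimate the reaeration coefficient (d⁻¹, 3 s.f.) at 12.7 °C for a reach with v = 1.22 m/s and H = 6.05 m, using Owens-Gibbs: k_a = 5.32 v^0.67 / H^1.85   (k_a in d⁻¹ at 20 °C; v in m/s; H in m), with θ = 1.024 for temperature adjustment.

k_a ≈ 0.183 d⁻¹

k_a(20) = 5.32 × 1.22^0.67 / 6.05^1.85 = 5.32 × 1.143 / 27.94 = 0.2175 d⁻¹.
k_a(12.7) = 0.2175 × 1.024^(12.7−20) = 0.2175 × 0.8410 = 0.1830 d⁻¹.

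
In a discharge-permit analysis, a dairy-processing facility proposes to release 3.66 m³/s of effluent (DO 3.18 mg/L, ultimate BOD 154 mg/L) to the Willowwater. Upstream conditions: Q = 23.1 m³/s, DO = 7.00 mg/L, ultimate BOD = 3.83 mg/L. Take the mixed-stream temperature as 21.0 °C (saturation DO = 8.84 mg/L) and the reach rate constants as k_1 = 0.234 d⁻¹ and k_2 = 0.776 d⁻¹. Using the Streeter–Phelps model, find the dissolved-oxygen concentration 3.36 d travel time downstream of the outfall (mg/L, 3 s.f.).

Mixed DO = (23.1×7.00 + 3.66×3.18)/(23.1+3.66) = 173.3/26.76 = 6.478 mg/L.
Mixed L₀ = (23.1×3.83 + 3.66×154)/(26.76) = 652.1/26.76 = 24.37 mg/L.
Initial deficit D₀ = C_s − DO₀ = 8.84 − 6.478 = 2.362 mg/L.
D(3.36) = [0.234×24.37/(0.776−0.234)](e^(−0.234×3.36) − e^(−0.776×3.36)) + 2.362 e^(−0.776×3.36)
= 10.52 × (0.4556 − 0.07373) + 2.362 × 0.07373 = 4.191 mg/L.
DO = 8.84 − 4.191 = 4.649 mg/L.

DO ≈ 4.65 mg/L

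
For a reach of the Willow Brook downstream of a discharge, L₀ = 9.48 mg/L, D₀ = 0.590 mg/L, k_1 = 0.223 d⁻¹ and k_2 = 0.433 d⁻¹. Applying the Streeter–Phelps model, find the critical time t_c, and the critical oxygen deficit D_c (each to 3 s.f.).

t_c ≈ 2.87 d; D_c ≈ 2.57 mg/L

t_c = [1/(k_2−k_1)] ln[(k_2/k_1)(1 − D₀(k_2−k_1)/(k_1 L₀))]
= [1/(0.433−0.223)] ln[(0.433/0.223)(1 − 0.590×0.2100/(0.223×9.48))]
= (1/0.2100) ln[1.942 × 0.9414] = 4.762 × ln(1.828) = 4.762 × 0.6032 = 2.872 d.
D_c = (k_1/k_2) L₀ e^(−k_1 t_c) = (0.223/0.433) × 9.48 × e^(−0.223×2.872) = 0.5150 × 9.48 × 0.5270 = 2.573 mg/L.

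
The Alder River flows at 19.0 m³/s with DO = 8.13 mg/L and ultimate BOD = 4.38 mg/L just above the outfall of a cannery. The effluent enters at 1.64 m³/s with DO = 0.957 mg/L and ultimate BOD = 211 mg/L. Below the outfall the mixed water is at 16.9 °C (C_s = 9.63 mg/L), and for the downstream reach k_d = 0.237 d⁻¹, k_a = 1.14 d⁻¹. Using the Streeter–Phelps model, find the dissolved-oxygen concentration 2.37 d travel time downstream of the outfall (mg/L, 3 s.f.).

Mixed DO = (19.0×8.13 + 1.64×0.957)/(19.0+1.64) = 156.0/20.64 = 7.560 mg/L.
Mixed L₀ = (19.0×4.38 + 1.64×211)/(20.64) = 429.3/20.64 = 20.80 mg/L.
Initial deficit D₀ = C_s − DO₀ = 9.63 − 7.560 = 2.070 mg/L.
D(2.37) = [0.237×20.80/(1.14−0.237)](e^(−0.237×2.37) − e^(−1.14×2.37)) + 2.070 e^(−1.14×2.37)
= 5.458 × (0.5702 − 0.06708) + 2.070 × 0.06708 = 2.885 mg/L.
DO = 9.63 − 2.885 = 6.745 mg/L.

DO ≈ 6.74 mg/L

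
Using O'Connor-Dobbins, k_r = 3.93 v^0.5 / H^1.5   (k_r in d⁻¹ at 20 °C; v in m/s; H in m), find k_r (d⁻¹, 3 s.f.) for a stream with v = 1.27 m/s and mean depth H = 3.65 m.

k_r = 3.93 × 1.27^0.5 / 3.65^1.5 = 3.93 × 1.127 / 6.973 = 0.6351 d⁻¹.

k_r ≈ 0.635 d⁻¹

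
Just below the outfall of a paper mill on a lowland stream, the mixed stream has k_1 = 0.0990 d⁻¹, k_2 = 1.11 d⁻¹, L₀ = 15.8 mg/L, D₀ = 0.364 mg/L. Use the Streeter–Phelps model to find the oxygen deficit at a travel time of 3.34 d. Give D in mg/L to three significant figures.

D ≈ 1.08 mg/L

k_1 L₀/(k_2−k_1) = 0.0990×15.8/(1.11−0.0990) = 1.564/1.011 = 1.547 mg/L.
e^(−k_1 t) = e^(−0.0990×3.340) = 0.7184; e^(−k_2 t) = e^(−1.11×3.340) = 0.02454.
D = 1.547 × (0.7184 − 0.02454) + 0.364 × 0.02454 = 1.074 + 0.008933 = 1.083 mg/L.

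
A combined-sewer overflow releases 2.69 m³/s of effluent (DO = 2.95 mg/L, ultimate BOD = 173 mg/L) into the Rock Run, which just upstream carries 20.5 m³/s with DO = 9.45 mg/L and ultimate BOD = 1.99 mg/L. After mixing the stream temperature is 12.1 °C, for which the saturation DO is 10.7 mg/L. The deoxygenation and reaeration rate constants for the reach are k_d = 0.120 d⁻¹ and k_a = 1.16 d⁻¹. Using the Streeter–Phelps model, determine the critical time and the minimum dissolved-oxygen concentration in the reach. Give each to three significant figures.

Mixed DO = (20.5×9.45 + 2.69×2.95)/(20.5+2.69) = 201.7/23.19 = 8.696 mg/L.
Mixed L₀ = (20.5×1.99 + 2.69×173)/(23.19) = 506.2/23.19 = 21.83 mg/L.
Initial deficit D₀ = C_s − DO₀ = 10.7 − 8.696 = 2.004 mg/L.
t_c = (1/1.040) ln[(1.16/0.120)(1 − 2.004×1.040/(0.120×21.83))] = 0.9615 × ln(1.975) = 0.6543 d.
D_c = (0.120/1.16) × 21.83 × e^(−0.120×0.6543) = 0.1034 × 21.83 × 0.9245 = 2.087 mg/L.
Minimum DO = 10.7 − 2.087 = 8.613 mg/L.

t_c ≈ 0.654 d; minimum DO ≈ 8.61 mg/L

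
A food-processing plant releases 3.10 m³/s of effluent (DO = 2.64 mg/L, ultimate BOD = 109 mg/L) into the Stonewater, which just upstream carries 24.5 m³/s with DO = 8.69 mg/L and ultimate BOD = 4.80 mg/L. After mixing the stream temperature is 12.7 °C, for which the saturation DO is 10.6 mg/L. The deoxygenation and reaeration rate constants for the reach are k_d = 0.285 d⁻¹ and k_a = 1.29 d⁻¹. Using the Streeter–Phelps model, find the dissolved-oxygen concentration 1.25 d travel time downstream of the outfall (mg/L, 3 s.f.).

Mixed DO = (24.5×8.69 + 3.10×2.64)/(24.5+3.10) = 221.1/27.60 = 8.010 mg/L.
Mixed L₀ = (24.5×4.80 + 3.10×109)/(27.60) = 455.5/27.60 = 16.50 mg/L.
Initial deficit D₀ = C_s − DO₀ = 10.6 − 8.010 = 2.590 mg/L.
D(1.25) = [0.285×16.50/(1.29−0.285)](e^(−0.285×1.25) − e^(−1.29×1.25)) + 2.590 e^(−1.29×1.25)
= 4.680 × (0.7003 − 0.1994) + 2.590 × 0.1994 = 2.861 mg/L.
DO = 10.6 − 2.861 = 7.739 mg/L.

DO ≈ 7.74 mg/L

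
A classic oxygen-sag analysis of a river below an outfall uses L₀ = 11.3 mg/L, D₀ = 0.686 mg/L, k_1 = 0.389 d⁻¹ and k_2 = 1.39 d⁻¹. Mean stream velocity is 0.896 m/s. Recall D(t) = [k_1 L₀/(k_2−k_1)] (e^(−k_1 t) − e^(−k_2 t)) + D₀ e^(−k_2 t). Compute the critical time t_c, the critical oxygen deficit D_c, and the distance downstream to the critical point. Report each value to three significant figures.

t_c ≈ 1.10 d; D_c ≈ 2.06 mg/L; x_c ≈ 85.4 km

t_c = [1/(k_2−k_1)] ln[(k_2/k_1)(1 − D₀(k_2−k_1)/(k_1 L₀))]
= [1/(1.39−0.389)] ln[(1.39/0.389)(1 − 0.686×1.001/(0.389×11.3))]
= (1/1.001) ln[3.573 × 0.8438] = 0.9990 × ln(3.015) = 0.9990 × 1.104 = 1.103 d.
L(t_c) = L₀ e^(−k_1 t_c) = 11.3 × 0.6512 = 7.359 mg/L, and at the critical point k_2 D_c = k_1 L, so D_c = (0.389/1.39) × 7.359 = 2.059 mg/L.
x_c = v t_c = 0.896 m/s × 1.103 d × 86400 s/d = 85350 m ≈ 85.4 km.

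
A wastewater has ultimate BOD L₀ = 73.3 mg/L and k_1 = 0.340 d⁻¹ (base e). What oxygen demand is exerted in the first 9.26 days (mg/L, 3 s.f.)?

y ≈ 70.2 mg/L

y_t = L₀(1 − e^(−k_1 t)) = 73.3 × (1 − e^(−0.340×9.26))
= 73.3 × (1 − 0.04292) = 73.3 × 0.9571 = 70.15 mg/L.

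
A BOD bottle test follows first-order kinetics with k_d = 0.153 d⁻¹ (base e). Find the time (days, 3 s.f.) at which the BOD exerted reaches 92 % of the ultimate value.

y/L₀ = 1 − e^(−k_d t) = 0.92 ⇒ e^(−k_d t) = 0.0800
t = −ln(0.0800) / 0.153 = 2.526 / 0.153 = 16.51 d.

t ≈ 16.5 d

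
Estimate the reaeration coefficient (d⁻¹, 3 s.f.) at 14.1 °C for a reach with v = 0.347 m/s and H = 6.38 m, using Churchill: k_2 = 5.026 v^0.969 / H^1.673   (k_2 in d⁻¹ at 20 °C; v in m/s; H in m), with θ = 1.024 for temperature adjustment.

k_2 ≈ 0.0706 d⁻¹

k_2(20) = 5.026 × 0.347^0.969 / 6.38^1.673 = 5.026 × 0.3586 / 22.21 = 0.08116 d⁻¹.
k_2(14.1) = 0.08116 × 1.024^(14.1−20) = 0.08116 × 0.8694 = 0.07056 d⁻¹.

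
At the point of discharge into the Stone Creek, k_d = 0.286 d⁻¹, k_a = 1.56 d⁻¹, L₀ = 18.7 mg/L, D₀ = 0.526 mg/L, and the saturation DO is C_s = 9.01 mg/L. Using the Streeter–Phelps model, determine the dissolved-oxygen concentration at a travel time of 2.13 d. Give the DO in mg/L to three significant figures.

k_d L₀/(k_a−k_d) = 0.286×18.7/(1.56−0.286) = 5.348/1.274 = 4.198 mg/L.
e^(−k_d t) = e^(−0.286×2.130) = 0.5438; e^(−k_a t) = e^(−1.56×2.130) = 0.03605.
D = 4.198 × (0.5438 − 0.03605) + 0.526 × 0.03605 = 2.131 + 0.01896 = 2.150 mg/L.
DO = C_s − D = 9.01 − 2.150 = 6.860 mg/L.

DO ≈ 6.86 mg/L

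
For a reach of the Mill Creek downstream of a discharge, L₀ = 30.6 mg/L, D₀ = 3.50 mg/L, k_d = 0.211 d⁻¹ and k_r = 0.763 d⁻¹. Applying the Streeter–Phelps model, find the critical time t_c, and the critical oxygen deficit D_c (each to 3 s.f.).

t_c ≈ 1.68 d; D_c ≈ 5.93 mg/L

t_c = [1/(k_r−k_d)] ln[(k_r/k_d)(1 − D₀(k_r−k_d)/(k_d L₀))]
= [1/(0.763−0.211)] ln[(0.763/0.211)(1 − 3.50×0.5520/(0.211×30.6))]
= (1/0.5520) ln[3.616 × 0.7008] = 1.812 × ln(2.534) = 1.812 × 0.9298 = 1.684 d.
L(t_c) = L₀ e^(−k_d t_c) = 30.6 × 0.7009 = 21.45 mg/L, and at the critical point k_r D_c = k_d L, so D_c = (0.211/0.763) × 21.45 = 5.931 mg/L.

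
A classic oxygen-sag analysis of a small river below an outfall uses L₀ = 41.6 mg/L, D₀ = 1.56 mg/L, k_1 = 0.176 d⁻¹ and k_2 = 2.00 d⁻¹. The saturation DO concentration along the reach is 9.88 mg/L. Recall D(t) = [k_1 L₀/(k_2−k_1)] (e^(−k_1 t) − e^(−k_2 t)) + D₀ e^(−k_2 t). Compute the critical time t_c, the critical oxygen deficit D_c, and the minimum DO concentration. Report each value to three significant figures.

At the critical point dD/dt = 0, so k_1 L₀ e^(−k_1 t) = k_2 D. Substituting D(t) from the Streeter–Phelps equation and solving for t gives
t_c = ln[(k_2/k_1)(1 − D₀(k_2−k_1)/(k_1 L₀))] / (k_2−k_1).
Here k_2−k_1 = 1.824 d⁻¹ and 1 − D₀(k_2−k_1)/(k_1 L₀) = 1 − 1.56×1.824/(0.176×41.6) = 0.6114, so
t_c = ln(11.36 × 0.6114) / 1.824 = 1.938 / 1.824 = 1.063 d.
L(t_c) = L₀ e^(−k_1 t_c) = 41.6 × 0.8294 = 34.50 mg/L, and at the critical point k_2 D_c = k_1 L, so D_c = (0.176/2.00) × 34.50 = 3.036 mg/L.
Minimum DO = C_s − D_c = 9.88 − 3.036 = 6.844 mg/L.

t_c ≈ 1.06 d; D_c ≈ 3.04 mg/L; min DO ≈ 6.84 mg/L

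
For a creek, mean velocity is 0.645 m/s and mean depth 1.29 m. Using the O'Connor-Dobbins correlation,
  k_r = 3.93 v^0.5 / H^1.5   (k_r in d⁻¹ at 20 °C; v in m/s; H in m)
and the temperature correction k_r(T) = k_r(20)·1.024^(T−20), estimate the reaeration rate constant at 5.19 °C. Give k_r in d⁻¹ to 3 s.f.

k_r(20) = 3.93 × 0.645^0.5 / 1.29^1.5 = 3.93 × 0.8031 / 1.465 = 2.154 d⁻¹.
k_r(5.19) = 2.154 × 1.024^(5.19−20) = 2.154 × 0.7038 = 1.516 d⁻¹.

k_r ≈ 1.52 d⁻¹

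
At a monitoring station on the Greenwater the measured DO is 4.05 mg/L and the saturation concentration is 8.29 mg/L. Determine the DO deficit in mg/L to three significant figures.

D = C_s − C = 8.29 − 4.05 = 4.24 mg/L.

D ≈ 4.24 mg/L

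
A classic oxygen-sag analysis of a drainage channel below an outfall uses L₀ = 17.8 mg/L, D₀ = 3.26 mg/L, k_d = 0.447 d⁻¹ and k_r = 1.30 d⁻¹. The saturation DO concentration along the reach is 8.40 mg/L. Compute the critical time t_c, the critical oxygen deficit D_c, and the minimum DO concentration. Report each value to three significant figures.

With k_r/k_d = 2.908 and 1 − D₀(k_r−k_d)/(k_d L₀) = 0.6505,
t_c = ln(2.908 × 0.6505) / (1.30 − 0.447) = ln(1.892) / 0.8530 = 0.6376/0.8530 = 0.7474 d.
D_c = (k_d/k_r) L₀ e^(−k_d t_c) = (0.447/1.30) × 17.8 × e^(−0.447×0.7474) = 0.3438 × 17.8 × 0.7160 = 4.382 mg/L.
Minimum DO = C_s − D_c = 8.40 − 4.382 = 4.018 mg/L.

t_c ≈ 0.747 d; D_c ≈ 4.38 mg/L; min DO ≈ 4.02 mg/L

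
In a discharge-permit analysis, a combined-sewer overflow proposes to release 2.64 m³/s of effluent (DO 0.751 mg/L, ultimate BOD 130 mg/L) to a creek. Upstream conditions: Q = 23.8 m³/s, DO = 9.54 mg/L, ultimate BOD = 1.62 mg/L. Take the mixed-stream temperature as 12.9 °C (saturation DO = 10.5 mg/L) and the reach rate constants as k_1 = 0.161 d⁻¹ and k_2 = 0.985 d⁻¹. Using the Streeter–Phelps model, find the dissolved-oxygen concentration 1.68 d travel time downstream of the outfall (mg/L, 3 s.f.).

Mixed DO = (23.8×9.54 + 2.64×0.751)/(23.8+2.64) = 229.0/26.44 = 8.662 mg/L.
Mixed L₀ = (23.8×1.62 + 2.64×130)/(26.44) = 381.8/26.44 = 14.44 mg/L.
Initial deficit D₀ = C_s − DO₀ = 10.5 − 8.662 = 1.838 mg/L.
D(1.68) = [0.161×14.44/(0.985−0.161)](e^(−0.161×1.68) − e^(−0.985×1.68)) + 1.838 e^(−0.985×1.68)
= 2.821 × (0.7630 − 0.1911) + 1.838 × 0.1911 = 1.965 mg/L.
DO = 10.5 − 1.965 = 8.535 mg/L.

DO ≈ 8.54 mg/L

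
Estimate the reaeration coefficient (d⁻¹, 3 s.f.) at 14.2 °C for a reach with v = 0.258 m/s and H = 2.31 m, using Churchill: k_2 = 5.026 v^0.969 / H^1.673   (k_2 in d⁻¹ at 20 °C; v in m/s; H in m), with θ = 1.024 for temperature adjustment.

k_2 ≈ 0.290 d⁻¹

k_2(20) = 5.026 × 0.258^0.969 / 2.31^1.673 = 5.026 × 0.2691 / 4.058 = 0.3332 d⁻¹.
k_2(14.2) = 0.3332 × 1.024^(14.2−20) = 0.3332 × 0.8715 = 0.2904 d⁻¹.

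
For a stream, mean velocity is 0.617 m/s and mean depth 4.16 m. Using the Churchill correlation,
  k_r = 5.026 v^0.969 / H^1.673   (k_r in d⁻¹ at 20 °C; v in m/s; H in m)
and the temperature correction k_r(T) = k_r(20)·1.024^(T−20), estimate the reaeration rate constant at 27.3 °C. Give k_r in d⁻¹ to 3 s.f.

k_r ≈ 0.345 d⁻¹

k_r(20) = 5.026 × 0.617^0.969 / 4.16^1.673 = 5.026 × 0.6263 / 10.86 = 0.2899 d⁻¹.
k_r(27.3) = 0.2899 × 1.024^(27.3−20) = 0.2899 × 1.189 = 0.3447 d⁻¹.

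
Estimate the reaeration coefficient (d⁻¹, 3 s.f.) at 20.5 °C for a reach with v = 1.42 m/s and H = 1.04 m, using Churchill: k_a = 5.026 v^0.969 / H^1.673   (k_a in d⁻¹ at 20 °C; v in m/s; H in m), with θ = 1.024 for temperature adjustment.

k_a(20) = 5.026 × 1.42^0.969 / 1.04^1.673 = 5.026 × 1.405 / 1.068 = 6.611 d⁻¹.
k_a(20.5) = 6.611 × 1.024^(20.5−20) = 6.611 × 1.012 = 6.690 d⁻¹.

k_a ≈ 6.69 d⁻¹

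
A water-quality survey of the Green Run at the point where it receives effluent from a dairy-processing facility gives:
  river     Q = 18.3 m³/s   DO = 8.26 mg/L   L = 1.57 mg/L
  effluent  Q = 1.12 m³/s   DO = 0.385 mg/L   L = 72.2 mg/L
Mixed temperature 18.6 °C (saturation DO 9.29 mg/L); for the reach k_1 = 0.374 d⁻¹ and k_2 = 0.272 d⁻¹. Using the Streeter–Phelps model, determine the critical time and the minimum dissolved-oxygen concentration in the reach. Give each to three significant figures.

Mixed DO = (18.3×8.26 + 1.12×0.385)/(18.3+1.12) = 151.6/19.42 = 7.806 mg/L.
Mixed L₀ = (18.3×1.57 + 1.12×72.2)/(19.42) = 109.6/19.42 = 5.643 mg/L.
Initial deficit D₀ = C_s − DO₀ = 9.29 − 7.806 = 1.484 mg/L.
t_c = (1/-0.1020) ln[(0.272/0.374)(1 − 1.484×-0.1020/(0.374×5.643))] = -9.804 × ln(0.7794) = 2.443 d.
D_c = (0.374/0.272) × 5.643 × e^(−0.374×2.443) = 1.375 × 5.643 × 0.4010 = 3.112 mg/L.
Minimum DO = 9.29 − 3.112 = 6.178 mg/L.

t_c ≈ 2.44 d; minimum DO ≈ 6.18 mg/L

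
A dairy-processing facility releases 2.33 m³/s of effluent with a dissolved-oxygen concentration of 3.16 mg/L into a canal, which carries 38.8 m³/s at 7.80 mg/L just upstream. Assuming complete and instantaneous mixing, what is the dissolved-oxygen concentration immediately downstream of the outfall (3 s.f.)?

7.54 mg/L

Flow-weighted mixing: C = (Q_r C_r + Q_w C_w)/(Q_r + Q_w)
= (38.8×7.80 + 2.33×3.16)/(38.8 + 2.33) = 310.0/41.13 = 7.537 mg/L.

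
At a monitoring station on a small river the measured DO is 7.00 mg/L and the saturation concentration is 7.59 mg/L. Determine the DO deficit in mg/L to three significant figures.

D ≈ 0.590 mg/L

D = C_s − C = 7.59 − 7.00 = 0.590 mg/L.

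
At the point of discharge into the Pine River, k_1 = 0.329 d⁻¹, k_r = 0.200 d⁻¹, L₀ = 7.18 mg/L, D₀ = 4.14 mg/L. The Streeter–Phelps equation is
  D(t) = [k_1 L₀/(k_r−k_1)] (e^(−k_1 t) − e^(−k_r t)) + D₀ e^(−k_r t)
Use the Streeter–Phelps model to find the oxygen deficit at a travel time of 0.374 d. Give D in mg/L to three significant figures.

k_1 L₀/(k_r−k_1) = 0.329×7.18/(0.200−0.329) = 2.362/-0.1290 = -18.31 mg/L.
e^(−k_1 t) = e^(−0.329×0.3740) = 0.8842; e^(−k_r t) = e^(−0.200×0.3740) = 0.9279.
D = -18.31 × (0.8842 − 0.9279) + 4.14 × 0.9279 = 0.8003 + 3.842 = 4.642 mg/L.

D ≈ 4.64 mg/L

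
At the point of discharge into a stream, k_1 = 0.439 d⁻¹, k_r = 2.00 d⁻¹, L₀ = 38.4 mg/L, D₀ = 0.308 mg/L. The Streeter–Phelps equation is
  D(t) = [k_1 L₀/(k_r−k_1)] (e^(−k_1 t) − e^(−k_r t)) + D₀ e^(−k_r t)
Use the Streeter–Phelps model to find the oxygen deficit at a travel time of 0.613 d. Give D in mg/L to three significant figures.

k_1 L₀/(k_r−k_1) = 0.439×38.4/(2.00−0.439) = 16.86/1.561 = 10.80 mg/L.
e^(−k_1 t) = e^(−0.439×0.6130) = 0.7641; e^(−k_r t) = e^(−2.00×0.6130) = 0.2935.
D = 10.80 × (0.7641 − 0.2935) + 0.308 × 0.2935 = 5.082 + 0.09039 = 5.172 mg/L.

D ≈ 5.17 mg/L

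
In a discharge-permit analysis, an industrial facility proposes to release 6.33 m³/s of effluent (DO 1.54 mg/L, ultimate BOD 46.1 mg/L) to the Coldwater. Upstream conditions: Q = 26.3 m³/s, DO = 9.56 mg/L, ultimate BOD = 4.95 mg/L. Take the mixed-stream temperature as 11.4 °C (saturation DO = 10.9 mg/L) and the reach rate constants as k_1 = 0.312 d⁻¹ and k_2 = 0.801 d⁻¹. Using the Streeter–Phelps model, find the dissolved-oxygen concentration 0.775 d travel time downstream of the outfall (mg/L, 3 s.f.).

DO ≈ 7.30 mg/L

Mixed DO = (26.3×9.56 + 6.33×1.54)/(26.3+6.33) = 261.2/32.63 = 8.004 mg/L.
Mixed L₀ = (26.3×4.95 + 6.33×46.1)/(32.63) = 422.0/32.63 = 12.93 mg/L.
Initial deficit D₀ = C_s − DO₀ = 10.9 − 8.004 = 2.896 mg/L.
D(0.775) = [0.312×12.93/(0.801−0.312)](e^(−0.312×0.775) − e^(−0.801×0.775)) + 2.896 e^(−0.801×0.775)
= 8.252 × (0.7852 − 0.5375) + 2.896 × 0.5375 = 3.600 mg/L.
DO = 10.9 − 3.600 = 7.300 mg/L.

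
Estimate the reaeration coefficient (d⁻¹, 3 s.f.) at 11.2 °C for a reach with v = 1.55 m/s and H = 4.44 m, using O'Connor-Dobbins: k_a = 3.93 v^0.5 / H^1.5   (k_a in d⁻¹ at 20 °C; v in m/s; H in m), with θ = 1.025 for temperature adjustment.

k_a ≈ 0.421 d⁻¹

k_a(20) = 3.93 × 1.55^0.5 / 4.44^1.5 = 3.93 × 1.245 / 9.356 = 0.5230 d⁻¹.
k_a(11.2) = 0.5230 × 1.025^(11.2−20) = 0.5230 × 0.8047 = 0.4208 d⁻¹.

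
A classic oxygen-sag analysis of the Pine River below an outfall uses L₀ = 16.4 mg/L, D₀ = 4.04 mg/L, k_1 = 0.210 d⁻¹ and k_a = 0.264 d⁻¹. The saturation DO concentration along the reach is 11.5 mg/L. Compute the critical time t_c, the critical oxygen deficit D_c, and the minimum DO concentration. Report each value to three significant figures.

t_c = [1/(k_a−k_1)] ln[(k_a/k_1)(1 − D₀(k_a−k_1)/(k_1 L₀))]
= [1/(0.264−0.210)] ln[(0.264/0.210)(1 − 4.04×0.05400/(0.210×16.4))]
= (1/0.05400) ln[1.257 × 0.9367] = 18.52 × ln(1.178) = 18.52 × 0.1634 = 3.026 d.
L(t_c) = L₀ e^(−k_1 t_c) = 16.4 × 0.5297 = 8.687 mg/L, and at the critical point k_a D_c = k_1 L, so D_c = (0.210/0.264) × 8.687 = 6.910 mg/L.
Minimum DO = C_s − D_c = 11.5 − 6.910 = 4.590 mg/L.

t_c ≈ 3.03 d; D_c ≈ 6.91 mg/L; min DO ≈ 4.59 mg/L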